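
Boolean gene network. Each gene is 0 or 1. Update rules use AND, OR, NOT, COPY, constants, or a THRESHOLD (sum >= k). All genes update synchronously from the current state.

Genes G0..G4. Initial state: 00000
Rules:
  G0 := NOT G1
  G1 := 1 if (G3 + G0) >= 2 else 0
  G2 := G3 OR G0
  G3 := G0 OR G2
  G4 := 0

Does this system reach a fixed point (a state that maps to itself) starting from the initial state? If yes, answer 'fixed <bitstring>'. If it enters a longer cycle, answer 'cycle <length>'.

Step 0: 00000
Step 1: G0=NOT G1=NOT 0=1 G1=(0+0>=2)=0 G2=G3|G0=0|0=0 G3=G0|G2=0|0=0 G4=0(const) -> 10000
Step 2: G0=NOT G1=NOT 0=1 G1=(0+1>=2)=0 G2=G3|G0=0|1=1 G3=G0|G2=1|0=1 G4=0(const) -> 10110
Step 3: G0=NOT G1=NOT 0=1 G1=(1+1>=2)=1 G2=G3|G0=1|1=1 G3=G0|G2=1|1=1 G4=0(const) -> 11110
Step 4: G0=NOT G1=NOT 1=0 G1=(1+1>=2)=1 G2=G3|G0=1|1=1 G3=G0|G2=1|1=1 G4=0(const) -> 01110
Step 5: G0=NOT G1=NOT 1=0 G1=(1+0>=2)=0 G2=G3|G0=1|0=1 G3=G0|G2=0|1=1 G4=0(const) -> 00110
Step 6: G0=NOT G1=NOT 0=1 G1=(1+0>=2)=0 G2=G3|G0=1|0=1 G3=G0|G2=0|1=1 G4=0(const) -> 10110
Cycle of length 4 starting at step 2 -> no fixed point

Answer: cycle 4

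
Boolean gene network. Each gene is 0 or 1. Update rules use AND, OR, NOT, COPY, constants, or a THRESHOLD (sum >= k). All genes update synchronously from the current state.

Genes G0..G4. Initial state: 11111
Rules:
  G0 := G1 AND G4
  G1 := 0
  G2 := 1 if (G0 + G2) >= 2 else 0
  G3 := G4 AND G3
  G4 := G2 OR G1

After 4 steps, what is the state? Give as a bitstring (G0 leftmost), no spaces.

Step 1: G0=G1&G4=1&1=1 G1=0(const) G2=(1+1>=2)=1 G3=G4&G3=1&1=1 G4=G2|G1=1|1=1 -> 10111
Step 2: G0=G1&G4=0&1=0 G1=0(const) G2=(1+1>=2)=1 G3=G4&G3=1&1=1 G4=G2|G1=1|0=1 -> 00111
Step 3: G0=G1&G4=0&1=0 G1=0(const) G2=(0+1>=2)=0 G3=G4&G3=1&1=1 G4=G2|G1=1|0=1 -> 00011
Step 4: G0=G1&G4=0&1=0 G1=0(const) G2=(0+0>=2)=0 G3=G4&G3=1&1=1 G4=G2|G1=0|0=0 -> 00010

00010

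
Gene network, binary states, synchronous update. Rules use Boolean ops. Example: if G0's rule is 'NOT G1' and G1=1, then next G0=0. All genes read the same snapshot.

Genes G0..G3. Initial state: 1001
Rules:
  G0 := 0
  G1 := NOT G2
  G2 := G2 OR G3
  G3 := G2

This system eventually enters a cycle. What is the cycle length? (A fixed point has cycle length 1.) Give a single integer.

Answer: 1

Derivation:
Step 0: 1001
Step 1: G0=0(const) G1=NOT G2=NOT 0=1 G2=G2|G3=0|1=1 G3=G2=0 -> 0110
Step 2: G0=0(const) G1=NOT G2=NOT 1=0 G2=G2|G3=1|0=1 G3=G2=1 -> 0011
Step 3: G0=0(const) G1=NOT G2=NOT 1=0 G2=G2|G3=1|1=1 G3=G2=1 -> 0011
State from step 3 equals state from step 2 -> cycle length 1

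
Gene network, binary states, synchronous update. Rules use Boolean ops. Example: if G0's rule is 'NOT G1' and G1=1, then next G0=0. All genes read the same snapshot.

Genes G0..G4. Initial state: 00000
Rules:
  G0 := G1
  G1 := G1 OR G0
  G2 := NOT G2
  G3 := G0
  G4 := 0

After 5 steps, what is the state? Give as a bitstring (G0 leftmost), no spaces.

Step 1: G0=G1=0 G1=G1|G0=0|0=0 G2=NOT G2=NOT 0=1 G3=G0=0 G4=0(const) -> 00100
Step 2: G0=G1=0 G1=G1|G0=0|0=0 G2=NOT G2=NOT 1=0 G3=G0=0 G4=0(const) -> 00000
Step 3: G0=G1=0 G1=G1|G0=0|0=0 G2=NOT G2=NOT 0=1 G3=G0=0 G4=0(const) -> 00100
Step 4: G0=G1=0 G1=G1|G0=0|0=0 G2=NOT G2=NOT 1=0 G3=G0=0 G4=0(const) -> 00000
Step 5: G0=G1=0 G1=G1|G0=0|0=0 G2=NOT G2=NOT 0=1 G3=G0=0 G4=0(const) -> 00100

00100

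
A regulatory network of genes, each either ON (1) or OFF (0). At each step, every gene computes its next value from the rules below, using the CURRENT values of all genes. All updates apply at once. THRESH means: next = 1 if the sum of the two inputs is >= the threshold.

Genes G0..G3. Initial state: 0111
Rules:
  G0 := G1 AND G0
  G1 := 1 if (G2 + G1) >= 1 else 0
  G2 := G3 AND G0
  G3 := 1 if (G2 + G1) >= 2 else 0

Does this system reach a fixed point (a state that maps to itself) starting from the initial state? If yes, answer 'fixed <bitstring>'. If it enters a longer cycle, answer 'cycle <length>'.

Answer: fixed 0100

Derivation:
Step 0: 0111
Step 1: G0=G1&G0=1&0=0 G1=(1+1>=1)=1 G2=G3&G0=1&0=0 G3=(1+1>=2)=1 -> 0101
Step 2: G0=G1&G0=1&0=0 G1=(0+1>=1)=1 G2=G3&G0=1&0=0 G3=(0+1>=2)=0 -> 0100
Step 3: G0=G1&G0=1&0=0 G1=(0+1>=1)=1 G2=G3&G0=0&0=0 G3=(0+1>=2)=0 -> 0100
Fixed point reached at step 2: 0100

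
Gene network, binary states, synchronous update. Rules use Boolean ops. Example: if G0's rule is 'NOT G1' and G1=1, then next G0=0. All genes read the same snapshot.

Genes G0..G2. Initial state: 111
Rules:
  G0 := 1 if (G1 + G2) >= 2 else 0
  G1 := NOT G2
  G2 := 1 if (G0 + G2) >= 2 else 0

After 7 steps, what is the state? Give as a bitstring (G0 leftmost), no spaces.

Step 1: G0=(1+1>=2)=1 G1=NOT G2=NOT 1=0 G2=(1+1>=2)=1 -> 101
Step 2: G0=(0+1>=2)=0 G1=NOT G2=NOT 1=0 G2=(1+1>=2)=1 -> 001
Step 3: G0=(0+1>=2)=0 G1=NOT G2=NOT 1=0 G2=(0+1>=2)=0 -> 000
Step 4: G0=(0+0>=2)=0 G1=NOT G2=NOT 0=1 G2=(0+0>=2)=0 -> 010
Step 5: G0=(1+0>=2)=0 G1=NOT G2=NOT 0=1 G2=(0+0>=2)=0 -> 010
Step 6: G0=(1+0>=2)=0 G1=NOT G2=NOT 0=1 G2=(0+0>=2)=0 -> 010
Step 7: G0=(1+0>=2)=0 G1=NOT G2=NOT 0=1 G2=(0+0>=2)=0 -> 010

010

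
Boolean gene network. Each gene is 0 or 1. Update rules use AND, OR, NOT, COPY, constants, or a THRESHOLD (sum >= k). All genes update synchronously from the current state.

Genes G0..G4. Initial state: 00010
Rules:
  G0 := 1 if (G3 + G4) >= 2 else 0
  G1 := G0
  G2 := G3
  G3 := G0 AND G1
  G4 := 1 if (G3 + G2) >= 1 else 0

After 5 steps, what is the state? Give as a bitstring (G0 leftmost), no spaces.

Step 1: G0=(1+0>=2)=0 G1=G0=0 G2=G3=1 G3=G0&G1=0&0=0 G4=(1+0>=1)=1 -> 00101
Step 2: G0=(0+1>=2)=0 G1=G0=0 G2=G3=0 G3=G0&G1=0&0=0 G4=(0+1>=1)=1 -> 00001
Step 3: G0=(0+1>=2)=0 G1=G0=0 G2=G3=0 G3=G0&G1=0&0=0 G4=(0+0>=1)=0 -> 00000
Step 4: G0=(0+0>=2)=0 G1=G0=0 G2=G3=0 G3=G0&G1=0&0=0 G4=(0+0>=1)=0 -> 00000
Step 5: G0=(0+0>=2)=0 G1=G0=0 G2=G3=0 G3=G0&G1=0&0=0 G4=(0+0>=1)=0 -> 00000

00000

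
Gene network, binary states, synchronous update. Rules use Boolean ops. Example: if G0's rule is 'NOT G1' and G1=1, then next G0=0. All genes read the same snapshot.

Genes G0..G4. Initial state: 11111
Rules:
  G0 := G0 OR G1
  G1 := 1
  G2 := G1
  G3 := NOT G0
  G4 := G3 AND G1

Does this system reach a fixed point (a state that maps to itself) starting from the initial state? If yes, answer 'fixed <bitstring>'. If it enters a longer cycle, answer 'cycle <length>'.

Step 0: 11111
Step 1: G0=G0|G1=1|1=1 G1=1(const) G2=G1=1 G3=NOT G0=NOT 1=0 G4=G3&G1=1&1=1 -> 11101
Step 2: G0=G0|G1=1|1=1 G1=1(const) G2=G1=1 G3=NOT G0=NOT 1=0 G4=G3&G1=0&1=0 -> 11100
Step 3: G0=G0|G1=1|1=1 G1=1(const) G2=G1=1 G3=NOT G0=NOT 1=0 G4=G3&G1=0&1=0 -> 11100
Fixed point reached at step 2: 11100

Answer: fixed 11100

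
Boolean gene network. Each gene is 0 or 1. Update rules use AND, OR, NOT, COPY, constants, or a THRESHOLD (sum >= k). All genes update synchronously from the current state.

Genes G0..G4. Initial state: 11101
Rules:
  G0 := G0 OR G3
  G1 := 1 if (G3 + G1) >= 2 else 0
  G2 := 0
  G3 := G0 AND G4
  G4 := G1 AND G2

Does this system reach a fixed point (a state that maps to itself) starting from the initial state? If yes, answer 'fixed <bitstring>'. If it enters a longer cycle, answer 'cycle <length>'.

Step 0: 11101
Step 1: G0=G0|G3=1|0=1 G1=(0+1>=2)=0 G2=0(const) G3=G0&G4=1&1=1 G4=G1&G2=1&1=1 -> 10011
Step 2: G0=G0|G3=1|1=1 G1=(1+0>=2)=0 G2=0(const) G3=G0&G4=1&1=1 G4=G1&G2=0&0=0 -> 10010
Step 3: G0=G0|G3=1|1=1 G1=(1+0>=2)=0 G2=0(const) G3=G0&G4=1&0=0 G4=G1&G2=0&0=0 -> 10000
Step 4: G0=G0|G3=1|0=1 G1=(0+0>=2)=0 G2=0(const) G3=G0&G4=1&0=0 G4=G1&G2=0&0=0 -> 10000
Fixed point reached at step 3: 10000

Answer: fixed 10000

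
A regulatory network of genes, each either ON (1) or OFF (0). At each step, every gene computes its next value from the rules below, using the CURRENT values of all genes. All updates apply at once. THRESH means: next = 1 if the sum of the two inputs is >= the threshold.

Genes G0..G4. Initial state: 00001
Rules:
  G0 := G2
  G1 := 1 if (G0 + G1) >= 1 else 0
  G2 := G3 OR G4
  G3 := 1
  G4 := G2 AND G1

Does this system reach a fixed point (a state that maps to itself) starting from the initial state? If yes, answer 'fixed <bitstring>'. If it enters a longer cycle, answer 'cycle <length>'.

Step 0: 00001
Step 1: G0=G2=0 G1=(0+0>=1)=0 G2=G3|G4=0|1=1 G3=1(const) G4=G2&G1=0&0=0 -> 00110
Step 2: G0=G2=1 G1=(0+0>=1)=0 G2=G3|G4=1|0=1 G3=1(const) G4=G2&G1=1&0=0 -> 10110
Step 3: G0=G2=1 G1=(1+0>=1)=1 G2=G3|G4=1|0=1 G3=1(const) G4=G2&G1=1&0=0 -> 11110
Step 4: G0=G2=1 G1=(1+1>=1)=1 G2=G3|G4=1|0=1 G3=1(const) G4=G2&G1=1&1=1 -> 11111
Step 5: G0=G2=1 G1=(1+1>=1)=1 G2=G3|G4=1|1=1 G3=1(const) G4=G2&G1=1&1=1 -> 11111
Fixed point reached at step 4: 11111

Answer: fixed 11111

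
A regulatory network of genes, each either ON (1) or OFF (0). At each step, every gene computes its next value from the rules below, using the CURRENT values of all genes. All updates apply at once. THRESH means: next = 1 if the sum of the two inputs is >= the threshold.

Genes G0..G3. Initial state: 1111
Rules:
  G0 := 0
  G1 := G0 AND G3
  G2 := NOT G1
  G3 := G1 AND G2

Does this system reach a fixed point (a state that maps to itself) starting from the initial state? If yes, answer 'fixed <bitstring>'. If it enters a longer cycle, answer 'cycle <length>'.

Step 0: 1111
Step 1: G0=0(const) G1=G0&G3=1&1=1 G2=NOT G1=NOT 1=0 G3=G1&G2=1&1=1 -> 0101
Step 2: G0=0(const) G1=G0&G3=0&1=0 G2=NOT G1=NOT 1=0 G3=G1&G2=1&0=0 -> 0000
Step 3: G0=0(const) G1=G0&G3=0&0=0 G2=NOT G1=NOT 0=1 G3=G1&G2=0&0=0 -> 0010
Step 4: G0=0(const) G1=G0&G3=0&0=0 G2=NOT G1=NOT 0=1 G3=G1&G2=0&1=0 -> 0010
Fixed point reached at step 3: 0010

Answer: fixed 0010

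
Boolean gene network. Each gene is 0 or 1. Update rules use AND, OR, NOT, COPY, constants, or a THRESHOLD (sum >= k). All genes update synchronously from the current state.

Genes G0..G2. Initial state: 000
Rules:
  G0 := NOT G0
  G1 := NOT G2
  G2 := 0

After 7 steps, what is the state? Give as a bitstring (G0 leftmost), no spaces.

Step 1: G0=NOT G0=NOT 0=1 G1=NOT G2=NOT 0=1 G2=0(const) -> 110
Step 2: G0=NOT G0=NOT 1=0 G1=NOT G2=NOT 0=1 G2=0(const) -> 010
Step 3: G0=NOT G0=NOT 0=1 G1=NOT G2=NOT 0=1 G2=0(const) -> 110
Step 4: G0=NOT G0=NOT 1=0 G1=NOT G2=NOT 0=1 G2=0(const) -> 010
Step 5: G0=NOT G0=NOT 0=1 G1=NOT G2=NOT 0=1 G2=0(const) -> 110
Step 6: G0=NOT G0=NOT 1=0 G1=NOT G2=NOT 0=1 G2=0(const) -> 010
Step 7: G0=NOT G0=NOT 0=1 G1=NOT G2=NOT 0=1 G2=0(const) -> 110

110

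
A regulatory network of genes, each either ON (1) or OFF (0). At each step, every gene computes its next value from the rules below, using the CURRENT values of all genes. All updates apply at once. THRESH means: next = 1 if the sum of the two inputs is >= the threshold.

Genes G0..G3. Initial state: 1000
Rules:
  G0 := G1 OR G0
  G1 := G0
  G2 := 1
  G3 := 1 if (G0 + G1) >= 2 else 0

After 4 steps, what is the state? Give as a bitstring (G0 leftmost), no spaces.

Step 1: G0=G1|G0=0|1=1 G1=G0=1 G2=1(const) G3=(1+0>=2)=0 -> 1110
Step 2: G0=G1|G0=1|1=1 G1=G0=1 G2=1(const) G3=(1+1>=2)=1 -> 1111
Step 3: G0=G1|G0=1|1=1 G1=G0=1 G2=1(const) G3=(1+1>=2)=1 -> 1111
Step 4: G0=G1|G0=1|1=1 G1=G0=1 G2=1(const) G3=(1+1>=2)=1 -> 1111

1111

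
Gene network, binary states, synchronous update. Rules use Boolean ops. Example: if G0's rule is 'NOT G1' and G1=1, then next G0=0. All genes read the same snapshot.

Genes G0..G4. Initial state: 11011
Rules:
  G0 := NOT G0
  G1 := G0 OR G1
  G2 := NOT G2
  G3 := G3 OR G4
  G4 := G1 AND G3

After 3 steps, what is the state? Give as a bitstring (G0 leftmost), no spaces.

Step 1: G0=NOT G0=NOT 1=0 G1=G0|G1=1|1=1 G2=NOT G2=NOT 0=1 G3=G3|G4=1|1=1 G4=G1&G3=1&1=1 -> 01111
Step 2: G0=NOT G0=NOT 0=1 G1=G0|G1=0|1=1 G2=NOT G2=NOT 1=0 G3=G3|G4=1|1=1 G4=G1&G3=1&1=1 -> 11011
Step 3: G0=NOT G0=NOT 1=0 G1=G0|G1=1|1=1 G2=NOT G2=NOT 0=1 G3=G3|G4=1|1=1 G4=G1&G3=1&1=1 -> 01111

01111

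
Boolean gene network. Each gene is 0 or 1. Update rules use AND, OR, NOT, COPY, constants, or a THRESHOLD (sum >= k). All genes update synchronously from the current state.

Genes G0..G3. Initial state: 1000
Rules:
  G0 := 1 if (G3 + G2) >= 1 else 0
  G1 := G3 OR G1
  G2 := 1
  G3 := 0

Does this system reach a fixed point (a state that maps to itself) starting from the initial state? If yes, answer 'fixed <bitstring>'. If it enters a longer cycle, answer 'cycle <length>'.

Answer: fixed 1010

Derivation:
Step 0: 1000
Step 1: G0=(0+0>=1)=0 G1=G3|G1=0|0=0 G2=1(const) G3=0(const) -> 0010
Step 2: G0=(0+1>=1)=1 G1=G3|G1=0|0=0 G2=1(const) G3=0(const) -> 1010
Step 3: G0=(0+1>=1)=1 G1=G3|G1=0|0=0 G2=1(const) G3=0(const) -> 1010
Fixed point reached at step 2: 1010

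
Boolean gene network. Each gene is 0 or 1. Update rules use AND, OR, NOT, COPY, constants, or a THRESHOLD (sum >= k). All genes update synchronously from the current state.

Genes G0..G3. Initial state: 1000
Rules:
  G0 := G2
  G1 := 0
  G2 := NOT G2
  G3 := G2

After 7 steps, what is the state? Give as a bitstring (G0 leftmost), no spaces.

Step 1: G0=G2=0 G1=0(const) G2=NOT G2=NOT 0=1 G3=G2=0 -> 0010
Step 2: G0=G2=1 G1=0(const) G2=NOT G2=NOT 1=0 G3=G2=1 -> 1001
Step 3: G0=G2=0 G1=0(const) G2=NOT G2=NOT 0=1 G3=G2=0 -> 0010
Step 4: G0=G2=1 G1=0(const) G2=NOT G2=NOT 1=0 G3=G2=1 -> 1001
Step 5: G0=G2=0 G1=0(const) G2=NOT G2=NOT 0=1 G3=G2=0 -> 0010
Step 6: G0=G2=1 G1=0(const) G2=NOT G2=NOT 1=0 G3=G2=1 -> 1001
Step 7: G0=G2=0 G1=0(const) G2=NOT G2=NOT 0=1 G3=G2=0 -> 0010

0010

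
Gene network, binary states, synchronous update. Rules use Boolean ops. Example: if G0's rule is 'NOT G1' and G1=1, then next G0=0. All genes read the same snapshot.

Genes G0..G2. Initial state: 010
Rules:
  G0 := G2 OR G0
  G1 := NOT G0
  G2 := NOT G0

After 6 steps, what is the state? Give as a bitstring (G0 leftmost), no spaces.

Step 1: G0=G2|G0=0|0=0 G1=NOT G0=NOT 0=1 G2=NOT G0=NOT 0=1 -> 011
Step 2: G0=G2|G0=1|0=1 G1=NOT G0=NOT 0=1 G2=NOT G0=NOT 0=1 -> 111
Step 3: G0=G2|G0=1|1=1 G1=NOT G0=NOT 1=0 G2=NOT G0=NOT 1=0 -> 100
Step 4: G0=G2|G0=0|1=1 G1=NOT G0=NOT 1=0 G2=NOT G0=NOT 1=0 -> 100
Step 5: G0=G2|G0=0|1=1 G1=NOT G0=NOT 1=0 G2=NOT G0=NOT 1=0 -> 100
Step 6: G0=G2|G0=0|1=1 G1=NOT G0=NOT 1=0 G2=NOT G0=NOT 1=0 -> 100

100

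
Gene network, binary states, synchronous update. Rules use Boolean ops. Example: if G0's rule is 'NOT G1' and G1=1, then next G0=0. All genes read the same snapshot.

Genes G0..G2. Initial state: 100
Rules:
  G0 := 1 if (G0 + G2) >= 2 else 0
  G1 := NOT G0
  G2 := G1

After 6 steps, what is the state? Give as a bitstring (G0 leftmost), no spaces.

Step 1: G0=(1+0>=2)=0 G1=NOT G0=NOT 1=0 G2=G1=0 -> 000
Step 2: G0=(0+0>=2)=0 G1=NOT G0=NOT 0=1 G2=G1=0 -> 010
Step 3: G0=(0+0>=2)=0 G1=NOT G0=NOT 0=1 G2=G1=1 -> 011
Step 4: G0=(0+1>=2)=0 G1=NOT G0=NOT 0=1 G2=G1=1 -> 011
Step 5: G0=(0+1>=2)=0 G1=NOT G0=NOT 0=1 G2=G1=1 -> 011
Step 6: G0=(0+1>=2)=0 G1=NOT G0=NOT 0=1 G2=G1=1 -> 011

011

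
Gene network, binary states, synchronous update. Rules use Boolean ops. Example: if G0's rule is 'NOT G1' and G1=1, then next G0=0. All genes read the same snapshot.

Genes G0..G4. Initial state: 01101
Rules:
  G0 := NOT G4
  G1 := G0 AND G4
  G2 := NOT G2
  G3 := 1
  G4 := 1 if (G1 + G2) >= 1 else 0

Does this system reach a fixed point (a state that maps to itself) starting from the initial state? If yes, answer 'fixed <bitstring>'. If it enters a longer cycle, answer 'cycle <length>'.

Answer: cycle 2

Derivation:
Step 0: 01101
Step 1: G0=NOT G4=NOT 1=0 G1=G0&G4=0&1=0 G2=NOT G2=NOT 1=0 G3=1(const) G4=(1+1>=1)=1 -> 00011
Step 2: G0=NOT G4=NOT 1=0 G1=G0&G4=0&1=0 G2=NOT G2=NOT 0=1 G3=1(const) G4=(0+0>=1)=0 -> 00110
Step 3: G0=NOT G4=NOT 0=1 G1=G0&G4=0&0=0 G2=NOT G2=NOT 1=0 G3=1(const) G4=(0+1>=1)=1 -> 10011
Step 4: G0=NOT G4=NOT 1=0 G1=G0&G4=1&1=1 G2=NOT G2=NOT 0=1 G3=1(const) G4=(0+0>=1)=0 -> 01110
Step 5: G0=NOT G4=NOT 0=1 G1=G0&G4=0&0=0 G2=NOT G2=NOT 1=0 G3=1(const) G4=(1+1>=1)=1 -> 10011
Cycle of length 2 starting at step 3 -> no fixed point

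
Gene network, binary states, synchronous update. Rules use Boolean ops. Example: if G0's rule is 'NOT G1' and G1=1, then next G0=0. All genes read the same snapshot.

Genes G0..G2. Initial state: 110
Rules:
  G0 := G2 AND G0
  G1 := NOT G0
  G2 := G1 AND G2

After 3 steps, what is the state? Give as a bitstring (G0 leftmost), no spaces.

Step 1: G0=G2&G0=0&1=0 G1=NOT G0=NOT 1=0 G2=G1&G2=1&0=0 -> 000
Step 2: G0=G2&G0=0&0=0 G1=NOT G0=NOT 0=1 G2=G1&G2=0&0=0 -> 010
Step 3: G0=G2&G0=0&0=0 G1=NOT G0=NOT 0=1 G2=G1&G2=1&0=0 -> 010

010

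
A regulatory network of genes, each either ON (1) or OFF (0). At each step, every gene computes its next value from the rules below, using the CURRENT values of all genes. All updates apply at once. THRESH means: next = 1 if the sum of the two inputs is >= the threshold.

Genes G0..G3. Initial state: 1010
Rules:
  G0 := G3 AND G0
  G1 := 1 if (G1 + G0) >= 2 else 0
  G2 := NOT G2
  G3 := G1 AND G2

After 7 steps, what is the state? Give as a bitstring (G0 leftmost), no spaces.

Step 1: G0=G3&G0=0&1=0 G1=(0+1>=2)=0 G2=NOT G2=NOT 1=0 G3=G1&G2=0&1=0 -> 0000
Step 2: G0=G3&G0=0&0=0 G1=(0+0>=2)=0 G2=NOT G2=NOT 0=1 G3=G1&G2=0&0=0 -> 0010
Step 3: G0=G3&G0=0&0=0 G1=(0+0>=2)=0 G2=NOT G2=NOT 1=0 G3=G1&G2=0&1=0 -> 0000
Step 4: G0=G3&G0=0&0=0 G1=(0+0>=2)=0 G2=NOT G2=NOT 0=1 G3=G1&G2=0&0=0 -> 0010
Step 5: G0=G3&G0=0&0=0 G1=(0+0>=2)=0 G2=NOT G2=NOT 1=0 G3=G1&G2=0&1=0 -> 0000
Step 6: G0=G3&G0=0&0=0 G1=(0+0>=2)=0 G2=NOT G2=NOT 0=1 G3=G1&G2=0&0=0 -> 0010
Step 7: G0=G3&G0=0&0=0 G1=(0+0>=2)=0 G2=NOT G2=NOT 1=0 G3=G1&G2=0&1=0 -> 0000

0000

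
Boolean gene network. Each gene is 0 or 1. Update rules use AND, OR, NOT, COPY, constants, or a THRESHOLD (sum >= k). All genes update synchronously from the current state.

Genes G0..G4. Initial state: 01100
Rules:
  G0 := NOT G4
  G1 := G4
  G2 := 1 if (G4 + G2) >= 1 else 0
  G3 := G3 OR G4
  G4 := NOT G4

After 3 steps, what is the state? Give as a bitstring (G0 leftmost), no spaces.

Step 1: G0=NOT G4=NOT 0=1 G1=G4=0 G2=(0+1>=1)=1 G3=G3|G4=0|0=0 G4=NOT G4=NOT 0=1 -> 10101
Step 2: G0=NOT G4=NOT 1=0 G1=G4=1 G2=(1+1>=1)=1 G3=G3|G4=0|1=1 G4=NOT G4=NOT 1=0 -> 01110
Step 3: G0=NOT G4=NOT 0=1 G1=G4=0 G2=(0+1>=1)=1 G3=G3|G4=1|0=1 G4=NOT G4=NOT 0=1 -> 10111

10111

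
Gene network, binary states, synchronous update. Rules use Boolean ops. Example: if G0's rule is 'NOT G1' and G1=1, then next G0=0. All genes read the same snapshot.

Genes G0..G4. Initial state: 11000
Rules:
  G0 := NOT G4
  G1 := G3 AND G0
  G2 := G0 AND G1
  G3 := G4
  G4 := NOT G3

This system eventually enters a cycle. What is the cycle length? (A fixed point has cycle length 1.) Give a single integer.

Step 0: 11000
Step 1: G0=NOT G4=NOT 0=1 G1=G3&G0=0&1=0 G2=G0&G1=1&1=1 G3=G4=0 G4=NOT G3=NOT 0=1 -> 10101
Step 2: G0=NOT G4=NOT 1=0 G1=G3&G0=0&1=0 G2=G0&G1=1&0=0 G3=G4=1 G4=NOT G3=NOT 0=1 -> 00011
Step 3: G0=NOT G4=NOT 1=0 G1=G3&G0=1&0=0 G2=G0&G1=0&0=0 G3=G4=1 G4=NOT G3=NOT 1=0 -> 00010
Step 4: G0=NOT G4=NOT 0=1 G1=G3&G0=1&0=0 G2=G0&G1=0&0=0 G3=G4=0 G4=NOT G3=NOT 1=0 -> 10000
Step 5: G0=NOT G4=NOT 0=1 G1=G3&G0=0&1=0 G2=G0&G1=1&0=0 G3=G4=0 G4=NOT G3=NOT 0=1 -> 10001
Step 6: G0=NOT G4=NOT 1=0 G1=G3&G0=0&1=0 G2=G0&G1=1&0=0 G3=G4=1 G4=NOT G3=NOT 0=1 -> 00011
State from step 6 equals state from step 2 -> cycle length 4

Answer: 4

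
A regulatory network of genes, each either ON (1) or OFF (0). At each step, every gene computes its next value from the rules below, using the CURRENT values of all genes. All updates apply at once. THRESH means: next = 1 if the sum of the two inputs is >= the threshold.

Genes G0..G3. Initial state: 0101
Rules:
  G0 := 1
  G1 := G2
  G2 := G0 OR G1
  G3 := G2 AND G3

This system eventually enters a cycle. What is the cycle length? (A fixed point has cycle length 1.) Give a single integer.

Answer: 1

Derivation:
Step 0: 0101
Step 1: G0=1(const) G1=G2=0 G2=G0|G1=0|1=1 G3=G2&G3=0&1=0 -> 1010
Step 2: G0=1(const) G1=G2=1 G2=G0|G1=1|0=1 G3=G2&G3=1&0=0 -> 1110
Step 3: G0=1(const) G1=G2=1 G2=G0|G1=1|1=1 G3=G2&G3=1&0=0 -> 1110
State from step 3 equals state from step 2 -> cycle length 1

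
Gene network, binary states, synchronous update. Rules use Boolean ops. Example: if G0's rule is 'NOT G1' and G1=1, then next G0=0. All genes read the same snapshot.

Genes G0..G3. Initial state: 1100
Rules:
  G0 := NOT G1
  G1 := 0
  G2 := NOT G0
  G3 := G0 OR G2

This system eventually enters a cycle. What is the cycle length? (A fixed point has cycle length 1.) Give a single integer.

Step 0: 1100
Step 1: G0=NOT G1=NOT 1=0 G1=0(const) G2=NOT G0=NOT 1=0 G3=G0|G2=1|0=1 -> 0001
Step 2: G0=NOT G1=NOT 0=1 G1=0(const) G2=NOT G0=NOT 0=1 G3=G0|G2=0|0=0 -> 1010
Step 3: G0=NOT G1=NOT 0=1 G1=0(const) G2=NOT G0=NOT 1=0 G3=G0|G2=1|1=1 -> 1001
Step 4: G0=NOT G1=NOT 0=1 G1=0(const) G2=NOT G0=NOT 1=0 G3=G0|G2=1|0=1 -> 1001
State from step 4 equals state from step 3 -> cycle length 1

Answer: 1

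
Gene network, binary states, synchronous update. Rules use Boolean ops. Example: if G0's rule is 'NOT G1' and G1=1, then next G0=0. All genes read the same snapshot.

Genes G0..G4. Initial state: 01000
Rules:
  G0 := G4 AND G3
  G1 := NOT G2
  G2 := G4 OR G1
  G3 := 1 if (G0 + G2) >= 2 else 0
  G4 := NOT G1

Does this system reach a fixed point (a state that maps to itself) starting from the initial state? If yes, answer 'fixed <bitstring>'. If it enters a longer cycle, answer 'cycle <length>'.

Answer: cycle 3

Derivation:
Step 0: 01000
Step 1: G0=G4&G3=0&0=0 G1=NOT G2=NOT 0=1 G2=G4|G1=0|1=1 G3=(0+0>=2)=0 G4=NOT G1=NOT 1=0 -> 01100
Step 2: G0=G4&G3=0&0=0 G1=NOT G2=NOT 1=0 G2=G4|G1=0|1=1 G3=(0+1>=2)=0 G4=NOT G1=NOT 1=0 -> 00100
Step 3: G0=G4&G3=0&0=0 G1=NOT G2=NOT 1=0 G2=G4|G1=0|0=0 G3=(0+1>=2)=0 G4=NOT G1=NOT 0=1 -> 00001
Step 4: G0=G4&G3=1&0=0 G1=NOT G2=NOT 0=1 G2=G4|G1=1|0=1 G3=(0+0>=2)=0 G4=NOT G1=NOT 0=1 -> 01101
Step 5: G0=G4&G3=1&0=0 G1=NOT G2=NOT 1=0 G2=G4|G1=1|1=1 G3=(0+1>=2)=0 G4=NOT G1=NOT 1=0 -> 00100
Cycle of length 3 starting at step 2 -> no fixed point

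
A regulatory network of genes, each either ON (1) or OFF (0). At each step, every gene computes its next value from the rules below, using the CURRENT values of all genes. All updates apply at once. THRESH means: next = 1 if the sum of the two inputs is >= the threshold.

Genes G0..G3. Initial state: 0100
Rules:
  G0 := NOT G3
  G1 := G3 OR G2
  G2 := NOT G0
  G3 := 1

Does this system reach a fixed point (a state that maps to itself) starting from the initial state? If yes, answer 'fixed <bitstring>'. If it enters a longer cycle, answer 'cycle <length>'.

Step 0: 0100
Step 1: G0=NOT G3=NOT 0=1 G1=G3|G2=0|0=0 G2=NOT G0=NOT 0=1 G3=1(const) -> 1011
Step 2: G0=NOT G3=NOT 1=0 G1=G3|G2=1|1=1 G2=NOT G0=NOT 1=0 G3=1(const) -> 0101
Step 3: G0=NOT G3=NOT 1=0 G1=G3|G2=1|0=1 G2=NOT G0=NOT 0=1 G3=1(const) -> 0111
Step 4: G0=NOT G3=NOT 1=0 G1=G3|G2=1|1=1 G2=NOT G0=NOT 0=1 G3=1(const) -> 0111
Fixed point reached at step 3: 0111

Answer: fixed 0111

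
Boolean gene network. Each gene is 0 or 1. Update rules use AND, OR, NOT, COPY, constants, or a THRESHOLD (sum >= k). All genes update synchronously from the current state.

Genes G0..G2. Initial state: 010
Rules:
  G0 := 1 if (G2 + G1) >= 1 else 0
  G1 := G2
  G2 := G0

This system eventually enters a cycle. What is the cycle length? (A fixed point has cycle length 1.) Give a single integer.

Answer: 1

Derivation:
Step 0: 010
Step 1: G0=(0+1>=1)=1 G1=G2=0 G2=G0=0 -> 100
Step 2: G0=(0+0>=1)=0 G1=G2=0 G2=G0=1 -> 001
Step 3: G0=(1+0>=1)=1 G1=G2=1 G2=G0=0 -> 110
Step 4: G0=(0+1>=1)=1 G1=G2=0 G2=G0=1 -> 101
Step 5: G0=(1+0>=1)=1 G1=G2=1 G2=G0=1 -> 111
Step 6: G0=(1+1>=1)=1 G1=G2=1 G2=G0=1 -> 111
State from step 6 equals state from step 5 -> cycle length 1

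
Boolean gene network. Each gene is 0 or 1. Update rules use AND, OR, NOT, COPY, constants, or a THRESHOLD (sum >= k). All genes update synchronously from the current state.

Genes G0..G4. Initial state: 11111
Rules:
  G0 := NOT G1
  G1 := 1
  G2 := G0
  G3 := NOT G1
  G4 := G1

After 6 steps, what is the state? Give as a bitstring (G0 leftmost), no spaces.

Step 1: G0=NOT G1=NOT 1=0 G1=1(const) G2=G0=1 G3=NOT G1=NOT 1=0 G4=G1=1 -> 01101
Step 2: G0=NOT G1=NOT 1=0 G1=1(const) G2=G0=0 G3=NOT G1=NOT 1=0 G4=G1=1 -> 01001
Step 3: G0=NOT G1=NOT 1=0 G1=1(const) G2=G0=0 G3=NOT G1=NOT 1=0 G4=G1=1 -> 01001
Step 4: G0=NOT G1=NOT 1=0 G1=1(const) G2=G0=0 G3=NOT G1=NOT 1=0 G4=G1=1 -> 01001
Step 5: G0=NOT G1=NOT 1=0 G1=1(const) G2=G0=0 G3=NOT G1=NOT 1=0 G4=G1=1 -> 01001
Step 6: G0=NOT G1=NOT 1=0 G1=1(const) G2=G0=0 G3=NOT G1=NOT 1=0 G4=G1=1 -> 01001

01001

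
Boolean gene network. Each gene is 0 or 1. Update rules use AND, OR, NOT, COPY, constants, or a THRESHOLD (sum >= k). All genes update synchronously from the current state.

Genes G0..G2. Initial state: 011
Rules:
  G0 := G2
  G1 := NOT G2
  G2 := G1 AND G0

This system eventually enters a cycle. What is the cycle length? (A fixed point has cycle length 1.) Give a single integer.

Step 0: 011
Step 1: G0=G2=1 G1=NOT G2=NOT 1=0 G2=G1&G0=1&0=0 -> 100
Step 2: G0=G2=0 G1=NOT G2=NOT 0=1 G2=G1&G0=0&1=0 -> 010
Step 3: G0=G2=0 G1=NOT G2=NOT 0=1 G2=G1&G0=1&0=0 -> 010
State from step 3 equals state from step 2 -> cycle length 1

Answer: 1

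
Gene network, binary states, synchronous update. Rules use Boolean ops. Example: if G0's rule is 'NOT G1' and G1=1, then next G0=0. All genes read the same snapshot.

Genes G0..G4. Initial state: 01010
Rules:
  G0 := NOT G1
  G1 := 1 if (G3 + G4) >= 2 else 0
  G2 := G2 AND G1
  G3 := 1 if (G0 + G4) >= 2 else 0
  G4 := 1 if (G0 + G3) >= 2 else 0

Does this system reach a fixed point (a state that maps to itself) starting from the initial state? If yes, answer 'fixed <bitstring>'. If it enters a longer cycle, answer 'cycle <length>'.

Answer: fixed 10000

Derivation:
Step 0: 01010
Step 1: G0=NOT G1=NOT 1=0 G1=(1+0>=2)=0 G2=G2&G1=0&1=0 G3=(0+0>=2)=0 G4=(0+1>=2)=0 -> 00000
Step 2: G0=NOT G1=NOT 0=1 G1=(0+0>=2)=0 G2=G2&G1=0&0=0 G3=(0+0>=2)=0 G4=(0+0>=2)=0 -> 10000
Step 3: G0=NOT G1=NOT 0=1 G1=(0+0>=2)=0 G2=G2&G1=0&0=0 G3=(1+0>=2)=0 G4=(1+0>=2)=0 -> 10000
Fixed point reached at step 2: 10000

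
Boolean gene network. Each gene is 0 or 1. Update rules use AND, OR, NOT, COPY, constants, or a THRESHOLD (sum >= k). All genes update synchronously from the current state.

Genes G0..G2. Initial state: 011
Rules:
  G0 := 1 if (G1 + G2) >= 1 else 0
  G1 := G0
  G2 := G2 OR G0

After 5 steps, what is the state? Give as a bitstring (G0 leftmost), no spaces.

Step 1: G0=(1+1>=1)=1 G1=G0=0 G2=G2|G0=1|0=1 -> 101
Step 2: G0=(0+1>=1)=1 G1=G0=1 G2=G2|G0=1|1=1 -> 111
Step 3: G0=(1+1>=1)=1 G1=G0=1 G2=G2|G0=1|1=1 -> 111
Step 4: G0=(1+1>=1)=1 G1=G0=1 G2=G2|G0=1|1=1 -> 111
Step 5: G0=(1+1>=1)=1 G1=G0=1 G2=G2|G0=1|1=1 -> 111

111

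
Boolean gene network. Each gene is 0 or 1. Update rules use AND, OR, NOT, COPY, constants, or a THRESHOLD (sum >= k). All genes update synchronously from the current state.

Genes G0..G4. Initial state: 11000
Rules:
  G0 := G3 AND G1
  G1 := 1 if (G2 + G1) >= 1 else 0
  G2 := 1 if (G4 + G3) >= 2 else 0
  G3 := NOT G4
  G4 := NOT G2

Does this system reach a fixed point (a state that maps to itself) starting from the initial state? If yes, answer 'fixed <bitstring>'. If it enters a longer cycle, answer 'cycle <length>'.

Step 0: 11000
Step 1: G0=G3&G1=0&1=0 G1=(0+1>=1)=1 G2=(0+0>=2)=0 G3=NOT G4=NOT 0=1 G4=NOT G2=NOT 0=1 -> 01011
Step 2: G0=G3&G1=1&1=1 G1=(0+1>=1)=1 G2=(1+1>=2)=1 G3=NOT G4=NOT 1=0 G4=NOT G2=NOT 0=1 -> 11101
Step 3: G0=G3&G1=0&1=0 G1=(1+1>=1)=1 G2=(1+0>=2)=0 G3=NOT G4=NOT 1=0 G4=NOT G2=NOT 1=0 -> 01000
Step 4: G0=G3&G1=0&1=0 G1=(0+1>=1)=1 G2=(0+0>=2)=0 G3=NOT G4=NOT 0=1 G4=NOT G2=NOT 0=1 -> 01011
Cycle of length 3 starting at step 1 -> no fixed point

Answer: cycle 3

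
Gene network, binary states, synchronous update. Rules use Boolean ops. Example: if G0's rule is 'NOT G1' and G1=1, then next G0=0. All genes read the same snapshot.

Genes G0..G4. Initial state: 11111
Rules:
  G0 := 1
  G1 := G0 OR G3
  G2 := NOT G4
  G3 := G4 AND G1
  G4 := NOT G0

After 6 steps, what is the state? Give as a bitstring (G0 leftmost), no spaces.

Step 1: G0=1(const) G1=G0|G3=1|1=1 G2=NOT G4=NOT 1=0 G3=G4&G1=1&1=1 G4=NOT G0=NOT 1=0 -> 11010
Step 2: G0=1(const) G1=G0|G3=1|1=1 G2=NOT G4=NOT 0=1 G3=G4&G1=0&1=0 G4=NOT G0=NOT 1=0 -> 11100
Step 3: G0=1(const) G1=G0|G3=1|0=1 G2=NOT G4=NOT 0=1 G3=G4&G1=0&1=0 G4=NOT G0=NOT 1=0 -> 11100
Step 4: G0=1(const) G1=G0|G3=1|0=1 G2=NOT G4=NOT 0=1 G3=G4&G1=0&1=0 G4=NOT G0=NOT 1=0 -> 11100
Step 5: G0=1(const) G1=G0|G3=1|0=1 G2=NOT G4=NOT 0=1 G3=G4&G1=0&1=0 G4=NOT G0=NOT 1=0 -> 11100
Step 6: G0=1(const) G1=G0|G3=1|0=1 G2=NOT G4=NOT 0=1 G3=G4&G1=0&1=0 G4=NOT G0=NOT 1=0 -> 11100

11100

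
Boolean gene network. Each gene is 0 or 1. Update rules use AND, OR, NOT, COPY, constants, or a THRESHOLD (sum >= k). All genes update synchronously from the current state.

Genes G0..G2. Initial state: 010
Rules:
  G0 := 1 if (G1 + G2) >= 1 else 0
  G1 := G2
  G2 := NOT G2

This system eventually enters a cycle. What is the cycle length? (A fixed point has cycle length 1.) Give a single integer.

Answer: 2

Derivation:
Step 0: 010
Step 1: G0=(1+0>=1)=1 G1=G2=0 G2=NOT G2=NOT 0=1 -> 101
Step 2: G0=(0+1>=1)=1 G1=G2=1 G2=NOT G2=NOT 1=0 -> 110
Step 3: G0=(1+0>=1)=1 G1=G2=0 G2=NOT G2=NOT 0=1 -> 101
State from step 3 equals state from step 1 -> cycle length 2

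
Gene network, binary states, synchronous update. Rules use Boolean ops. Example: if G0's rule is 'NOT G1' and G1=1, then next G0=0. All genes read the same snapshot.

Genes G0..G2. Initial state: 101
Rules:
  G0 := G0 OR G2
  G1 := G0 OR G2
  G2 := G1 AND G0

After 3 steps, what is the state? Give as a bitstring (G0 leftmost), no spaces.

Step 1: G0=G0|G2=1|1=1 G1=G0|G2=1|1=1 G2=G1&G0=0&1=0 -> 110
Step 2: G0=G0|G2=1|0=1 G1=G0|G2=1|0=1 G2=G1&G0=1&1=1 -> 111
Step 3: G0=G0|G2=1|1=1 G1=G0|G2=1|1=1 G2=G1&G0=1&1=1 -> 111

111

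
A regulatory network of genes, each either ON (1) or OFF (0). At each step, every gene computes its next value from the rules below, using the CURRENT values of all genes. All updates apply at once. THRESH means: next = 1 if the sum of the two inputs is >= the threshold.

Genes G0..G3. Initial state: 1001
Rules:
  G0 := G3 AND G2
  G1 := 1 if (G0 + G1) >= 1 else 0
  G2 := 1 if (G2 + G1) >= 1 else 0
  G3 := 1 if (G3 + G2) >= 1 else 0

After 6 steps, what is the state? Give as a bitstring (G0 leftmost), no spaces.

Step 1: G0=G3&G2=1&0=0 G1=(1+0>=1)=1 G2=(0+0>=1)=0 G3=(1+0>=1)=1 -> 0101
Step 2: G0=G3&G2=1&0=0 G1=(0+1>=1)=1 G2=(0+1>=1)=1 G3=(1+0>=1)=1 -> 0111
Step 3: G0=G3&G2=1&1=1 G1=(0+1>=1)=1 G2=(1+1>=1)=1 G3=(1+1>=1)=1 -> 1111
Step 4: G0=G3&G2=1&1=1 G1=(1+1>=1)=1 G2=(1+1>=1)=1 G3=(1+1>=1)=1 -> 1111
Step 5: G0=G3&G2=1&1=1 G1=(1+1>=1)=1 G2=(1+1>=1)=1 G3=(1+1>=1)=1 -> 1111
Step 6: G0=G3&G2=1&1=1 G1=(1+1>=1)=1 G2=(1+1>=1)=1 G3=(1+1>=1)=1 -> 1111

1111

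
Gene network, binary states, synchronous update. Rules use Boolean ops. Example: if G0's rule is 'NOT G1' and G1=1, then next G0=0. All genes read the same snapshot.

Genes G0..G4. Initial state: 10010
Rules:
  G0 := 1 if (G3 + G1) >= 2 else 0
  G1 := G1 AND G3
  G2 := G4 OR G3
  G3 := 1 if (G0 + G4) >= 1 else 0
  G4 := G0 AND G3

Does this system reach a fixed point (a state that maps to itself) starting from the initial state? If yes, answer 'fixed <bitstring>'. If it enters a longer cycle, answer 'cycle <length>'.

Step 0: 10010
Step 1: G0=(1+0>=2)=0 G1=G1&G3=0&1=0 G2=G4|G3=0|1=1 G3=(1+0>=1)=1 G4=G0&G3=1&1=1 -> 00111
Step 2: G0=(1+0>=2)=0 G1=G1&G3=0&1=0 G2=G4|G3=1|1=1 G3=(0+1>=1)=1 G4=G0&G3=0&1=0 -> 00110
Step 3: G0=(1+0>=2)=0 G1=G1&G3=0&1=0 G2=G4|G3=0|1=1 G3=(0+0>=1)=0 G4=G0&G3=0&1=0 -> 00100
Step 4: G0=(0+0>=2)=0 G1=G1&G3=0&0=0 G2=G4|G3=0|0=0 G3=(0+0>=1)=0 G4=G0&G3=0&0=0 -> 00000
Step 5: G0=(0+0>=2)=0 G1=G1&G3=0&0=0 G2=G4|G3=0|0=0 G3=(0+0>=1)=0 G4=G0&G3=0&0=0 -> 00000
Fixed point reached at step 4: 00000

Answer: fixed 00000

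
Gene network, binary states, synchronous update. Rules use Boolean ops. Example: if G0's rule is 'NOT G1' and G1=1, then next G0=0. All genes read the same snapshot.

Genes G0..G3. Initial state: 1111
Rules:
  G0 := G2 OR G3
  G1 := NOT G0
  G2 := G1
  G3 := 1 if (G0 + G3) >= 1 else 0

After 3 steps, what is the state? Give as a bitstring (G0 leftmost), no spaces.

Step 1: G0=G2|G3=1|1=1 G1=NOT G0=NOT 1=0 G2=G1=1 G3=(1+1>=1)=1 -> 1011
Step 2: G0=G2|G3=1|1=1 G1=NOT G0=NOT 1=0 G2=G1=0 G3=(1+1>=1)=1 -> 1001
Step 3: G0=G2|G3=0|1=1 G1=NOT G0=NOT 1=0 G2=G1=0 G3=(1+1>=1)=1 -> 1001

1001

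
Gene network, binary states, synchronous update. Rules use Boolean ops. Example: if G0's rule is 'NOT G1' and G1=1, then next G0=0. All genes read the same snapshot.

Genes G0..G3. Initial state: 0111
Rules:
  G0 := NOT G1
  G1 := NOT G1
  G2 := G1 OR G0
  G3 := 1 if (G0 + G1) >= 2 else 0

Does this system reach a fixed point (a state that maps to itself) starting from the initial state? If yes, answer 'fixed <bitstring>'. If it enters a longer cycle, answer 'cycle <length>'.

Step 0: 0111
Step 1: G0=NOT G1=NOT 1=0 G1=NOT G1=NOT 1=0 G2=G1|G0=1|0=1 G3=(0+1>=2)=0 -> 0010
Step 2: G0=NOT G1=NOT 0=1 G1=NOT G1=NOT 0=1 G2=G1|G0=0|0=0 G3=(0+0>=2)=0 -> 1100
Step 3: G0=NOT G1=NOT 1=0 G1=NOT G1=NOT 1=0 G2=G1|G0=1|1=1 G3=(1+1>=2)=1 -> 0011
Step 4: G0=NOT G1=NOT 0=1 G1=NOT G1=NOT 0=1 G2=G1|G0=0|0=0 G3=(0+0>=2)=0 -> 1100
Cycle of length 2 starting at step 2 -> no fixed point

Answer: cycle 2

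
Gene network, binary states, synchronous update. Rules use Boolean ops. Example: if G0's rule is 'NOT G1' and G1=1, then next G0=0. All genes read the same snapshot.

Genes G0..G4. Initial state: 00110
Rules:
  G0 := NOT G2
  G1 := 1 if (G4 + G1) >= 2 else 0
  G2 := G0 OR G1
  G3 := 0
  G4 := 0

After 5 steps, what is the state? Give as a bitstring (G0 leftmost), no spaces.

Step 1: G0=NOT G2=NOT 1=0 G1=(0+0>=2)=0 G2=G0|G1=0|0=0 G3=0(const) G4=0(const) -> 00000
Step 2: G0=NOT G2=NOT 0=1 G1=(0+0>=2)=0 G2=G0|G1=0|0=0 G3=0(const) G4=0(const) -> 10000
Step 3: G0=NOT G2=NOT 0=1 G1=(0+0>=2)=0 G2=G0|G1=1|0=1 G3=0(const) G4=0(const) -> 10100
Step 4: G0=NOT G2=NOT 1=0 G1=(0+0>=2)=0 G2=G0|G1=1|0=1 G3=0(const) G4=0(const) -> 00100
Step 5: G0=NOT G2=NOT 1=0 G1=(0+0>=2)=0 G2=G0|G1=0|0=0 G3=0(const) G4=0(const) -> 00000

00000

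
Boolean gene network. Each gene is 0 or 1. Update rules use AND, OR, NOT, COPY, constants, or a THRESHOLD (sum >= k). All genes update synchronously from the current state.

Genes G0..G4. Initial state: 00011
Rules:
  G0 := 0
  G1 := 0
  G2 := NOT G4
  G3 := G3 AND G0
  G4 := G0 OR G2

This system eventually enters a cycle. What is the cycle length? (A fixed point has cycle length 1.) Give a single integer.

Answer: 4

Derivation:
Step 0: 00011
Step 1: G0=0(const) G1=0(const) G2=NOT G4=NOT 1=0 G3=G3&G0=1&0=0 G4=G0|G2=0|0=0 -> 00000
Step 2: G0=0(const) G1=0(const) G2=NOT G4=NOT 0=1 G3=G3&G0=0&0=0 G4=G0|G2=0|0=0 -> 00100
Step 3: G0=0(const) G1=0(const) G2=NOT G4=NOT 0=1 G3=G3&G0=0&0=0 G4=G0|G2=0|1=1 -> 00101
Step 4: G0=0(const) G1=0(const) G2=NOT G4=NOT 1=0 G3=G3&G0=0&0=0 G4=G0|G2=0|1=1 -> 00001
Step 5: G0=0(const) G1=0(const) G2=NOT G4=NOT 1=0 G3=G3&G0=0&0=0 G4=G0|G2=0|0=0 -> 00000
State from step 5 equals state from step 1 -> cycle length 4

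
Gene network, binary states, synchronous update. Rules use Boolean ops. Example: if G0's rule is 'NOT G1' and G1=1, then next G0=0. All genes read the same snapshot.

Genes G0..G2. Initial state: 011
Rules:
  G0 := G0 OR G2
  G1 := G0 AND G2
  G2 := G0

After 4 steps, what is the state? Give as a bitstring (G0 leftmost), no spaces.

Step 1: G0=G0|G2=0|1=1 G1=G0&G2=0&1=0 G2=G0=0 -> 100
Step 2: G0=G0|G2=1|0=1 G1=G0&G2=1&0=0 G2=G0=1 -> 101
Step 3: G0=G0|G2=1|1=1 G1=G0&G2=1&1=1 G2=G0=1 -> 111
Step 4: G0=G0|G2=1|1=1 G1=G0&G2=1&1=1 G2=G0=1 -> 111

111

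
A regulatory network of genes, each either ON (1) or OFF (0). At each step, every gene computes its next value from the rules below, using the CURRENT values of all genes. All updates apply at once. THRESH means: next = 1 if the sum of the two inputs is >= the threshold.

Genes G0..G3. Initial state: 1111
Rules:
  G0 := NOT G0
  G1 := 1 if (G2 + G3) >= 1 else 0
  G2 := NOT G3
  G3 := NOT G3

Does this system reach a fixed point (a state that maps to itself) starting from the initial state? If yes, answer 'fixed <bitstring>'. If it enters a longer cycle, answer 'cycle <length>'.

Answer: cycle 2

Derivation:
Step 0: 1111
Step 1: G0=NOT G0=NOT 1=0 G1=(1+1>=1)=1 G2=NOT G3=NOT 1=0 G3=NOT G3=NOT 1=0 -> 0100
Step 2: G0=NOT G0=NOT 0=1 G1=(0+0>=1)=0 G2=NOT G3=NOT 0=1 G3=NOT G3=NOT 0=1 -> 1011
Step 3: G0=NOT G0=NOT 1=0 G1=(1+1>=1)=1 G2=NOT G3=NOT 1=0 G3=NOT G3=NOT 1=0 -> 0100
Cycle of length 2 starting at step 1 -> no fixed point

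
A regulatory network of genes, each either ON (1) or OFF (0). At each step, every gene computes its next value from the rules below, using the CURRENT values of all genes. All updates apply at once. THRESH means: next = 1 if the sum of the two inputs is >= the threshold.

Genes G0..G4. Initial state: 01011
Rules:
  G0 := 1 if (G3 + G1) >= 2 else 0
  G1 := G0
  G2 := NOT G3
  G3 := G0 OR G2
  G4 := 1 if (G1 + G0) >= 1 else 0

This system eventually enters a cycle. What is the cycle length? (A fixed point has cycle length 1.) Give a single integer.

Answer: 4

Derivation:
Step 0: 01011
Step 1: G0=(1+1>=2)=1 G1=G0=0 G2=NOT G3=NOT 1=0 G3=G0|G2=0|0=0 G4=(1+0>=1)=1 -> 10001
Step 2: G0=(0+0>=2)=0 G1=G0=1 G2=NOT G3=NOT 0=1 G3=G0|G2=1|0=1 G4=(0+1>=1)=1 -> 01111
Step 3: G0=(1+1>=2)=1 G1=G0=0 G2=NOT G3=NOT 1=0 G3=G0|G2=0|1=1 G4=(1+0>=1)=1 -> 10011
Step 4: G0=(1+0>=2)=0 G1=G0=1 G2=NOT G3=NOT 1=0 G3=G0|G2=1|0=1 G4=(0+1>=1)=1 -> 01011
State from step 4 equals state from step 0 -> cycle length 4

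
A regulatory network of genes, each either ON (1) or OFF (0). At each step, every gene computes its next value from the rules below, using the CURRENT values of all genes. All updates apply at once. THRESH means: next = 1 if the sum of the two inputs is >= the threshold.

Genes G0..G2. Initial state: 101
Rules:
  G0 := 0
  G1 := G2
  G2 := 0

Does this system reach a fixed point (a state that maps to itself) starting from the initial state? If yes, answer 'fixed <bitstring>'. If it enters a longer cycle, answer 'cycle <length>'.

Answer: fixed 000

Derivation:
Step 0: 101
Step 1: G0=0(const) G1=G2=1 G2=0(const) -> 010
Step 2: G0=0(const) G1=G2=0 G2=0(const) -> 000
Step 3: G0=0(const) G1=G2=0 G2=0(const) -> 000
Fixed point reached at step 2: 000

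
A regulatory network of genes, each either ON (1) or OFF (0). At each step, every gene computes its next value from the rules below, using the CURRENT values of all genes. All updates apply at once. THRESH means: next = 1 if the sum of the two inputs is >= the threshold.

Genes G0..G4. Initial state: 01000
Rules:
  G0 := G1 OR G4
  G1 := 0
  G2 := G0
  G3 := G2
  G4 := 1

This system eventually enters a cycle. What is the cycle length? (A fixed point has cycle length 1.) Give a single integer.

Answer: 1

Derivation:
Step 0: 01000
Step 1: G0=G1|G4=1|0=1 G1=0(const) G2=G0=0 G3=G2=0 G4=1(const) -> 10001
Step 2: G0=G1|G4=0|1=1 G1=0(const) G2=G0=1 G3=G2=0 G4=1(const) -> 10101
Step 3: G0=G1|G4=0|1=1 G1=0(const) G2=G0=1 G3=G2=1 G4=1(const) -> 10111
Step 4: G0=G1|G4=0|1=1 G1=0(const) G2=G0=1 G3=G2=1 G4=1(const) -> 10111
State from step 4 equals state from step 3 -> cycle length 1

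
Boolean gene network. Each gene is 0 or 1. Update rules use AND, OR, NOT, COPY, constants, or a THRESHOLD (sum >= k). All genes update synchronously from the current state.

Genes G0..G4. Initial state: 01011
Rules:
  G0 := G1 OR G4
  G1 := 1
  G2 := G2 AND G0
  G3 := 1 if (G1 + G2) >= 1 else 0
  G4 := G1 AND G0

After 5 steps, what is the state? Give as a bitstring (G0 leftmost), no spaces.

Step 1: G0=G1|G4=1|1=1 G1=1(const) G2=G2&G0=0&0=0 G3=(1+0>=1)=1 G4=G1&G0=1&0=0 -> 11010
Step 2: G0=G1|G4=1|0=1 G1=1(const) G2=G2&G0=0&1=0 G3=(1+0>=1)=1 G4=G1&G0=1&1=1 -> 11011
Step 3: G0=G1|G4=1|1=1 G1=1(const) G2=G2&G0=0&1=0 G3=(1+0>=1)=1 G4=G1&G0=1&1=1 -> 11011
Step 4: G0=G1|G4=1|1=1 G1=1(const) G2=G2&G0=0&1=0 G3=(1+0>=1)=1 G4=G1&G0=1&1=1 -> 11011
Step 5: G0=G1|G4=1|1=1 G1=1(const) G2=G2&G0=0&1=0 G3=(1+0>=1)=1 G4=G1&G0=1&1=1 -> 11011

11011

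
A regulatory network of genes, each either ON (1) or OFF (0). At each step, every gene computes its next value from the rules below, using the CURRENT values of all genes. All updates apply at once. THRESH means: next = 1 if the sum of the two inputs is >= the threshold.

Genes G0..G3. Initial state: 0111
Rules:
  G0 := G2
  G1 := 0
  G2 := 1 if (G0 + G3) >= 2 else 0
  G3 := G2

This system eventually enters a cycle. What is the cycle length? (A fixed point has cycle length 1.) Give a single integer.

Step 0: 0111
Step 1: G0=G2=1 G1=0(const) G2=(0+1>=2)=0 G3=G2=1 -> 1001
Step 2: G0=G2=0 G1=0(const) G2=(1+1>=2)=1 G3=G2=0 -> 0010
Step 3: G0=G2=1 G1=0(const) G2=(0+0>=2)=0 G3=G2=1 -> 1001
State from step 3 equals state from step 1 -> cycle length 2

Answer: 2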